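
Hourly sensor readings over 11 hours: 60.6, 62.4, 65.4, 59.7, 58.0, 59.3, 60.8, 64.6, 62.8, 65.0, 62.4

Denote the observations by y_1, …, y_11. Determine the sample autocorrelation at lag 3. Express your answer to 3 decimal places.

-0.343

Mean ȳ = (60.6 + 62.4 + 65.4 + 59.7 + 58.0 + 59.3 + 60.8 + 64.6 + 62.8 + 65.0 + 62.4)/11 = 61.9091
Numerator Σ_{t=1}^{8}(y_t−ȳ)(y_{t+3}−ȳ) = -20.6357
Denominator Σ(y_t−ȳ)² = 60.1691
r_3 = -20.6357 / 60.1691 = -0.343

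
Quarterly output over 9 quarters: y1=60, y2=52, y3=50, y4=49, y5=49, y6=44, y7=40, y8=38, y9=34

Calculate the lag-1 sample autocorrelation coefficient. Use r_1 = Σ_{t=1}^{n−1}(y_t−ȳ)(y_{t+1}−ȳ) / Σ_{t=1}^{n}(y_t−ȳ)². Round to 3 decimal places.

0.543

Mean ȳ = (60 + 52 + 50 + 49 + 49 + 44 + 40 + 38 + 34)/9 = 46.2222
Numerator Σ_{t=1}^{8}(y_t−ȳ)(y_{t+1}−ȳ) = 278.9506
Denominator Σ(y_t−ȳ)² = 513.5556
r_1 = 278.9506 / 513.5556 = 0.543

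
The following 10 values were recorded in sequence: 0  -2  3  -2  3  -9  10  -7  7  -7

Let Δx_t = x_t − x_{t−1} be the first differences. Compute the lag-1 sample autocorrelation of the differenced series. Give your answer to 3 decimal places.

First differences Δx: -2, 5, -5, 5, -12, 19, -17, 14, -14
Mean of differences = -0.7778
Numerator Σ(Δx_t−Δx̄)(Δx_{t+1}−Δx̄) = -1098.6049
Denominator Σ(Δx_t−Δx̄)² = 1259.5556
r_1(Δx) = -1098.6049 / 1259.5556 = -0.872

-0.872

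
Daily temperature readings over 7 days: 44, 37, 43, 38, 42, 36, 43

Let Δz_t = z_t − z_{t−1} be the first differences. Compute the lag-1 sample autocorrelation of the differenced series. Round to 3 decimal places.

First differences Δz: -7, 6, -5, 4, -6, 7
Mean of differences = -0.1667
Numerator Σ(Δz_t−Δz̄)(Δz_{t+1}−Δz̄) = -158.1944
Denominator Σ(Δz_t−Δz̄)² = 210.8333
r_1(Δz) = -158.1944 / 210.8333 = -0.750

-0.750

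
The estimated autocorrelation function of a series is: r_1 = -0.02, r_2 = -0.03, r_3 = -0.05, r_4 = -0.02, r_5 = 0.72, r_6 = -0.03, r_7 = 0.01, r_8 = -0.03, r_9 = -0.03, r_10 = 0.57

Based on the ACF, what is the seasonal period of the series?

The largest autocorrelation is r_5 = 0.72, with a weaker echo at lag 10 (0.57); the remaining lags stay at or below 0.01.
The dominant spike at lag 5 indicates a seasonal period of 5.

5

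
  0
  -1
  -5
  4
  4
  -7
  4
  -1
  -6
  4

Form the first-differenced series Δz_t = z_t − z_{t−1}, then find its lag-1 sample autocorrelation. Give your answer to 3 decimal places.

-0.473

First differences Δz: -1, -4, 9, 0, -11, 11, -5, -5, 10
Mean of differences = 0.4444
Numerator Σ(Δz_t−Δz̄)(Δz_{t+1}−Δz̄) = -230.9753
Denominator Σ(Δz_t−Δz̄)² = 488.2222
r_1(Δz) = -230.9753 / 488.2222 = -0.473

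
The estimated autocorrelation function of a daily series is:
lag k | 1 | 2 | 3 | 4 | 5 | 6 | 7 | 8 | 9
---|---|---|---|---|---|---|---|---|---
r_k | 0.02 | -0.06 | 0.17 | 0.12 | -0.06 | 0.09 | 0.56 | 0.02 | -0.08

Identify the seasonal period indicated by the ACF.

7

The largest autocorrelation is r_7 = 0.56; the remaining lags stay at or below 0.17.
The dominant spike at lag 7 indicates a seasonal period of 7.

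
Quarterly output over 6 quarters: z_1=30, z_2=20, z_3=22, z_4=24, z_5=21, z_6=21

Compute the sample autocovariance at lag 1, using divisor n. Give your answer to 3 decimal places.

-2.833

Mean z̄ = (30 + 20 + 22 + 24 + 21 + 21)/6 = 23.0000
Deviations: 7.0000, -3.0000, -1.0000, 1.0000, -2.0000, -2.0000
Σ_{t=1}^{5}(z_t−z̄)(z_{t+1}−z̄) = -17.0000
γ_1 = -17.0000 / 6 = -2.833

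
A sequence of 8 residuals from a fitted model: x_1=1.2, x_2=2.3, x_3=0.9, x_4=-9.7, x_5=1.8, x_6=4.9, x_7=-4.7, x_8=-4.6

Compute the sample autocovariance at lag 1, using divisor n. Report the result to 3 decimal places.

-2.421

Mean x̄ = (1.2 + 2.3 + 0.9 − 9.7 + 1.8 + 4.9 − 4.7 − 4.6)/8 = -0.9875
Deviations: 2.1875, 3.2875, 1.8875, -8.7125, 2.7875, 5.8875, -3.7125, -3.6125
Σ_{t=1}^{7}(x_t−x̄)(x_{t+1}−x̄) = -19.3689
γ_1 = -19.3689 / 8 = -2.421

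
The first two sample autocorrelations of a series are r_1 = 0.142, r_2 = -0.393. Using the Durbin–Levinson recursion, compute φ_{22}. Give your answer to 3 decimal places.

-0.422

φ_{22} = (r_2 − r_1²) / (1 − r_1²)
r_1² = (0.142)² = 0.020164
Numerator = -0.393 − 0.0202 = -0.4132; denominator = 1 − 0.0202 = 0.9798
φ_{22} = -0.4132 / 0.9798 = -0.422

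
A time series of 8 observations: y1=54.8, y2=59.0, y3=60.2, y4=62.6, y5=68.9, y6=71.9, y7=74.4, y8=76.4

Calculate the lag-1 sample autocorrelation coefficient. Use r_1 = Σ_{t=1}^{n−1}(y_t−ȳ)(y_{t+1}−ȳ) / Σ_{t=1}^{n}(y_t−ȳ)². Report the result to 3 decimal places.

0.641

Mean ȳ = (54.8 + 59.0 + 60.2 + 62.6 + 68.9 + 71.9 + 74.4 + 76.4)/8 = 66.0250
Deviations from mean: -11.2250, -7.0250, -5.8250, -3.4250, 2.8750, 5.8750, 8.3750, 10.3750
Numerator Σ_{t=1}^{7}(y_t−ȳ)(y_{t+1}−ȳ) = 282.8644
Denominator Σ(y_t−ȳ)² = 441.5750
r_1 = 282.8644 / 441.5750 = 0.641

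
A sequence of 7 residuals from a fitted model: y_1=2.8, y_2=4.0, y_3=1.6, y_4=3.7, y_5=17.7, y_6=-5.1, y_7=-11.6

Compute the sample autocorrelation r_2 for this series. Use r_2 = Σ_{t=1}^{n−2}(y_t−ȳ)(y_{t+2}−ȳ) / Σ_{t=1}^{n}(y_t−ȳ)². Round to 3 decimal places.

Mean ȳ = (2.8 + 4.0 + 1.6 + 3.7 + 17.7 − 5.1 − 11.6)/7 = 1.8714
Deviations from mean: 0.9286, 2.1286, -0.2714, 1.8286, 15.8286, -6.9714, -13.4714
Σ(y_t−ȳ)(y_{t+2}−ȳ) = (-0.2520) + (3.8922) + (-4.2963) + (-12.7478) + (-213.2335) = -226.6373
Denominator Σ(y_t−ȳ)² = 489.4343
r_2 = -226.6373 / 489.4343 = -0.463

-0.463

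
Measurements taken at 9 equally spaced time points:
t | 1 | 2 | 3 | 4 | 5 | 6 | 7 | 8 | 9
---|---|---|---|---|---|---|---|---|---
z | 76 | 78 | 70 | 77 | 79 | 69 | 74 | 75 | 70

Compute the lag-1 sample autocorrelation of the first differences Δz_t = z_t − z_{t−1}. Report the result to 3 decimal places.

First differences Δz: 2, -8, 7, 2, -10, 5, 1, -5
Mean of differences = -0.7500
Numerator Σ(Δz_t−Δz̄)(Δz_{t+1}−Δz̄) = -130.8125
Denominator Σ(Δz_t−Δz̄)² = 267.5000
r_1(Δz) = -130.8125 / 267.5000 = -0.489

-0.489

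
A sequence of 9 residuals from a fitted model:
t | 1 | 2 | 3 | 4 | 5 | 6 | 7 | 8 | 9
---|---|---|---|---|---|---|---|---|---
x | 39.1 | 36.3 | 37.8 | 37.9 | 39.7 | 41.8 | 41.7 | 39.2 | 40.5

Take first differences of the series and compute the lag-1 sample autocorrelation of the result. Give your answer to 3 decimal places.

-0.151

First differences Δx: -2.8, 1.5, 0.1, 1.8, 2.1, -0.1, -2.5, 1.3
Mean of differences = 0.1750
Numerator Σ(Δx_t−Δx̄)(Δx_{t+1}−Δx̄) = -3.8381
Denominator Σ(Δx_t−Δx̄)² = 25.4550
r_1(Δx) = -3.8381 / 25.4550 = -0.151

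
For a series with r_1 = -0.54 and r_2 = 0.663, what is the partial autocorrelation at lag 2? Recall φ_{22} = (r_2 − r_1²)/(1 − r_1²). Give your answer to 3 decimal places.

φ_{22} = (r_2 − r_1²) / (1 − r_1²)
r_1² = (-0.54)² = 0.2916
Numerator = 0.663 − 0.2916 = 0.3714; denominator = 1 − 0.2916 = 0.7084
φ_{22} = 0.3714 / 0.7084 = 0.524

0.524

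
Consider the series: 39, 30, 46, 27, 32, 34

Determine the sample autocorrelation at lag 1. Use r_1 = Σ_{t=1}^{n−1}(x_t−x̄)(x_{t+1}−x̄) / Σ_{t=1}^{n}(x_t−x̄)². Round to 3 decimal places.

Mean x̄ = (39 + 30 + 46 + 27 + 32 + 34)/6 = 34.6667
Deviations from mean: 4.3333, -4.6667, 11.3333, -7.6667, -2.6667, -0.6667
Numerator Σ_{t=1}^{5}(x_t−x̄)(x_{t+1}−x̄) = -137.7778
Denominator Σ(x_t−x̄)² = 235.3333
r_1 = -137.7778 / 235.3333 = -0.585

-0.585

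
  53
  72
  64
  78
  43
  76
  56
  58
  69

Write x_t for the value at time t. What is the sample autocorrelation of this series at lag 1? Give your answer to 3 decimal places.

-0.657

Mean x̄ = (53 + 72 + 64 + 78 + 43 + 76 + 56 + 58 + 69)/9 = 63.2222
Numerator Σ_{t=1}^{8}(x_t−x̄)(x_{t+1}−x̄) = -713.3827
Denominator Σ(x_t−x̄)² = 1085.5556
r_1 = -713.3827 / 1085.5556 = -0.657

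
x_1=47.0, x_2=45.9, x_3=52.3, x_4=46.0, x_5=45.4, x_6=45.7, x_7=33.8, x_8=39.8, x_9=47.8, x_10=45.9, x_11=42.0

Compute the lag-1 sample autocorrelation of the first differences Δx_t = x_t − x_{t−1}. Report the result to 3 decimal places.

First differences Δx: -1.1, 6.4, -6.3, -0.6, 0.3, -11.9, 6.0, 8.0, -1.9, -3.9
Mean of differences = -0.5000
Numerator Σ(Δx_t−Δx̄)(Δx_{t+1}−Δx̄) = -78.7700
Denominator Σ(Δx_t−Δx̄)² = 340.2400
r_1(Δx) = -78.7700 / 340.2400 = -0.232

-0.232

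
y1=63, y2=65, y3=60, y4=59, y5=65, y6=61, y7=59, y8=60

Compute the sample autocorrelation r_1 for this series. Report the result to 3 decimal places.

-0.040

Mean ȳ = (63 + 65 + 60 + 59 + 65 + 61 + 59 + 60)/8 = 61.5000
Deviations from mean: 1.5000, 3.5000, -1.5000, -2.5000, 3.5000, -0.5000, -2.5000, -1.5000
Σ(y_t−ȳ)(y_{t+1}−ȳ) = (5.2500) + (-5.2500) + (3.7500) + (-8.7500) + (-1.7500) + (1.2500) + (3.7500) = -1.7500
Denominator Σ(y_t−ȳ)² = 44.0000
r_1 = -1.7500 / 44.0000 = -0.040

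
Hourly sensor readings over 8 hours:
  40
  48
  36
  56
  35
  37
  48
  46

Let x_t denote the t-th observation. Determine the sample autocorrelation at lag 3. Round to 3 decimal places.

Mean x̄ = (40 + 48 + 36 + 56 + 35 + 37 + 48 + 46)/8 = 43.2500
Deviations from mean: -3.2500, 4.7500, -7.2500, 12.7500, -8.2500, -6.2500, 4.7500, 2.7500
Numerator Σ_{t=1}^{5}(x_t−x̄)(x_{t+3}−x̄) = 2.5625
Denominator Σ(x_t−x̄)² = 385.5000
r_3 = 2.5625 / 385.5000 = 0.007

0.007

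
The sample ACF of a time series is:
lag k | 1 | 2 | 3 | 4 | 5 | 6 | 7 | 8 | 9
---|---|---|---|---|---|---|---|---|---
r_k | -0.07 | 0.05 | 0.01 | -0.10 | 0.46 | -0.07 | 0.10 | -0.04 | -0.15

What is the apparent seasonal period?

The largest autocorrelation is r_5 = 0.46; the remaining lags stay at or below 0.10.
The dominant spike at lag 5 indicates a seasonal period of 5.

5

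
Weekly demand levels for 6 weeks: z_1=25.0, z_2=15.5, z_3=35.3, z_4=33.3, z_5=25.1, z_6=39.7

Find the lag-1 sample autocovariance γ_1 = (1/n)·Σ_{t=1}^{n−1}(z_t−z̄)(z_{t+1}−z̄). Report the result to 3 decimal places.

Mean z̄ = (25.0 + 15.5 + 35.3 + 33.3 + 25.1 + 39.7)/6 = 28.9833
Σ_{t=1}^{5}(z_t−z̄)(z_{t+1}−z̄) = -62.5736
γ_1 = -62.5736 / 6 = -10.429

-10.429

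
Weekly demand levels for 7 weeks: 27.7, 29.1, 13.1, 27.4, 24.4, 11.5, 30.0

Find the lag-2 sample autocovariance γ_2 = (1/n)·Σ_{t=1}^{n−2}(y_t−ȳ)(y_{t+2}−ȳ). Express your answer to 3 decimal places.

Mean ȳ = (27.7 + 29.1 + 13.1 + 27.4 + 24.4 + 11.5 + 30.0)/7 = 23.3143
Deviations: 4.3857, 5.7857, -10.2143, 4.0857, 1.0857, -11.8143, 6.6857
Σ_{t=1}^{5}(y_t−ȳ)(y_{t+2}−ȳ) = -73.2590
γ_2 = -73.2590 / 7 = -10.466

-10.466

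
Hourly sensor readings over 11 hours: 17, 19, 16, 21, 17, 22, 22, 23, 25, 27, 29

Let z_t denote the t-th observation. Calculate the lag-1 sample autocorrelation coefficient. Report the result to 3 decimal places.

Mean z̄ = (17 + 19 + 16 + 21 + 17 + 22 + 22 + 23 + 25 + 27 + 29)/11 = 21.6364
Numerator Σ_{t=1}^{10}(z_t−z̄)(z_{t+1}−z̄) = 94.6860
Denominator Σ(z_t−z̄)² = 178.5455
r_1 = 94.6860 / 178.5455 = 0.530

0.530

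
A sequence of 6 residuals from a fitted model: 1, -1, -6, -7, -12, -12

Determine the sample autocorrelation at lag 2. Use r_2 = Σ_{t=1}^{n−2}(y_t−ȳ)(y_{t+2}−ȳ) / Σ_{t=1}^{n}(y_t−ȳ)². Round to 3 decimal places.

0.005

Mean ȳ = (1 − 1 − 6 − 7 − 12 − 12)/6 = -6.1667
Deviations from mean: 7.1667, 5.1667, 0.1667, -0.8333, -5.8333, -5.8333
Σ(y_t−ȳ)(y_{t+2}−ȳ) = (1.1944) + (-4.3056) + (-0.9722) + (4.8611) = 0.7778
Denominator Σ(y_t−ȳ)² = 146.8333
r_2 = 0.7778 / 146.8333 = 0.005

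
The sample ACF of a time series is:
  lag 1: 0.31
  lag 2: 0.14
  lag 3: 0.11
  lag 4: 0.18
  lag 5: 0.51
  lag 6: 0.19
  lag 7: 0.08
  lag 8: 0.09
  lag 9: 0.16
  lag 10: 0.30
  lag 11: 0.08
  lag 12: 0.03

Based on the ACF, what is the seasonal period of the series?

The largest autocorrelation is r_5 = 0.51; the remaining lags stay at or below 0.31. The elevated value at lag 1 (0.31), dropping to 0.14 at lag 2, reflects decaying short-term dependence rather than seasonality.
The dominant spike at lag 5 indicates a seasonal period of 5.

5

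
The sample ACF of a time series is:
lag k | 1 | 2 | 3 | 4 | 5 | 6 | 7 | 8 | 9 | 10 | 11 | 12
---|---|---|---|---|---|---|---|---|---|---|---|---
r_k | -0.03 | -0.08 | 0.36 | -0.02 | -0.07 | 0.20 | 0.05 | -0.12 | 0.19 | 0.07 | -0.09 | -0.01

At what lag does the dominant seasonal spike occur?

3

The largest autocorrelation is r_3 = 0.36, with weaker echoes at lags 6 (0.20) and 9 (0.19); the remaining lags stay at or below 0.07.
The dominant spike at lag 3 indicates a seasonal period of 3.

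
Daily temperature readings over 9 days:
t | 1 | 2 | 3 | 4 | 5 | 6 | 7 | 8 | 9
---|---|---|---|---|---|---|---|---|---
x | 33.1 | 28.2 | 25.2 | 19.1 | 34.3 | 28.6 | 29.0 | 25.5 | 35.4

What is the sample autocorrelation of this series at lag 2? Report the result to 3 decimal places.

Mean x̄ = (33.1 + 28.2 + 25.2 + 19.1 + 34.3 + 28.6 + 29.0 + 25.5 + 35.4)/9 = 28.7111
Σ(x_t−x̄)(x_{t+2}−x̄) = (-15.4099) + (4.9123) + (-19.6232) + (1.0679) + (1.6146) + (0.3568) + (1.9323) = -25.1491
Denominator Σ(x_t−x̄)² = 210.6089
r_2 = -25.1491 / 210.6089 = -0.119

-0.119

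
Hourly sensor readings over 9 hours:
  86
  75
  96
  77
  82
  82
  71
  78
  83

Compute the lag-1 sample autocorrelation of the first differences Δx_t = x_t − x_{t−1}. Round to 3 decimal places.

-0.671

First differences Δx: -11, 21, -19, 5, 0, -11, 7, 5
Mean of differences = -0.3750
Numerator Σ(Δx_t−Δx̄)(Δx_{t+1}−Δx̄) = -766.0156
Denominator Σ(Δx_t−Δx̄)² = 1141.8750
r_1(Δx) = -766.0156 / 1141.8750 = -0.671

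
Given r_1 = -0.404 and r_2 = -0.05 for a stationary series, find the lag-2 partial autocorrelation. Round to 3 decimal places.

-0.255

φ_{22} = (r_2 − r_1²) / (1 − r_1²)
r_1² = (-0.404)² = 0.163216
Numerator = -0.05 − 0.1632 = -0.2132; denominator = 1 − 0.1632 = 0.8368
φ_{22} = -0.2132 / 0.8368 = -0.255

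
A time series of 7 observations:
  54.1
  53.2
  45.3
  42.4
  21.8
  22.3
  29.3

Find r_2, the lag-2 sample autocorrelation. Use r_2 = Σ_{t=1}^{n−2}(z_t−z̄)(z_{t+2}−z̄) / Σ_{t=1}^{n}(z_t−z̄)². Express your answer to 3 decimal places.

0.121

Mean z̄ = (54.1 + 53.2 + 45.3 + 42.4 + 21.8 + 22.3 + 29.3)/7 = 38.3429
Deviations from mean: 15.7571, 14.8571, 6.9571, 4.0571, -16.5429, -16.0429, -9.0429
Σ(z_t−z̄)(z_{t+2}−z̄) = (109.6247) + (60.2776) + (-115.0910) + (-65.0882) + (149.5947) = 139.3178
Denominator Σ(z_t−z̄)² = 1146.6971
r_2 = 139.3178 / 1146.6971 = 0.121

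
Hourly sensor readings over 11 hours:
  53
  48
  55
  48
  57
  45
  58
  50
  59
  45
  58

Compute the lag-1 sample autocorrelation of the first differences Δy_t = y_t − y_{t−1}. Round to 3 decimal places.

First differences Δy: -5, 7, -7, 9, -12, 13, -8, 9, -14, 13
Mean of differences = 0.5000
Numerator Σ(Δy_t−Δȳ)(Δy_{t+1}−Δȳ) = -893.7500
Denominator Σ(Δy_t−Δȳ)² = 1024.5000
r_1(Δy) = -893.7500 / 1024.5000 = -0.872

-0.872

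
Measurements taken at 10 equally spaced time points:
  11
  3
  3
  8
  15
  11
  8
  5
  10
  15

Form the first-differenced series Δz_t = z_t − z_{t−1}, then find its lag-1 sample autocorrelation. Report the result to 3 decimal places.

First differences Δz: -8, 0, 5, 7, -4, -3, -3, 5, 5
Mean of differences = 0.4444
Numerator Σ(Δz_t−Δz̄)(Δz_{t+1}−Δz̄) = 34.6914
Denominator Σ(Δz_t−Δz̄)² = 220.2222
r_1(Δz) = 34.6914 / 220.2222 = 0.158

0.158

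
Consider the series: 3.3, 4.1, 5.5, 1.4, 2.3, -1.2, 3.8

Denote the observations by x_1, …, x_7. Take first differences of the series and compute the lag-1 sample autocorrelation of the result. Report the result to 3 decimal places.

First differences Δx: 0.8, 1.4, -4.1, 0.9, -3.5, 5.0
Mean of differences = 0.0833
Numerator Σ(Δx_t−Δx̄)(Δx_{t+1}−Δx̄) = -28.5253
Denominator Σ(Δx_t−Δx̄)² = 57.4283
r_1(Δx) = -28.5253 / 57.4283 = -0.497

-0.497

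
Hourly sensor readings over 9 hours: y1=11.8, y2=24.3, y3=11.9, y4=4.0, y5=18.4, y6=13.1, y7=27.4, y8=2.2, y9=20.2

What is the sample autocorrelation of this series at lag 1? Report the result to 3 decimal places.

-0.542

Mean ȳ = (11.8 + 24.3 + 11.9 + 4.0 + 18.4 + 13.1 + 27.4 + 2.2 + 20.2)/9 = 14.8111
Numerator Σ_{t=1}^{8}(y_t−ȳ)(y_{t+1}−ȳ) = -317.9246
Denominator Σ(y_t−ȳ)² = 586.8289
r_1 = -317.9246 / 586.8289 = -0.542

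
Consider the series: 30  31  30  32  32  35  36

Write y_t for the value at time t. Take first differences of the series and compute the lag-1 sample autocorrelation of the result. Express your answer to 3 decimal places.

First differences Δy: 1, -1, 2, 0, 3, 1
Mean of differences = 1.0000
Numerator Σ(Δy_t−Δȳ)(Δy_{t+1}−Δȳ) = -5.0000
Denominator Σ(Δy_t−Δȳ)² = 10.0000
r_1(Δy) = -5.0000 / 10.0000 = -0.500

-0.500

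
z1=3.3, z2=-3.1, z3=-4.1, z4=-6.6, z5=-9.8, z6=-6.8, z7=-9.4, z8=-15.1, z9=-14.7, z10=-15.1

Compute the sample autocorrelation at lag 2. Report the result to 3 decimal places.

Mean z̄ = (3.3 − 3.1 − 4.1 − 6.6 − 9.8 − 6.8 − 9.4 − 15.1 − 14.7 − 15.1)/10 = -8.1400
Numerator Σ_{t=1}^{8}(z_t−z̄)(z_{t+2}−z̄) = 98.8088
Denominator Σ(z_t−z̄)² = 321.0240
r_2 = 98.8088 / 321.0240 = 0.308

0.308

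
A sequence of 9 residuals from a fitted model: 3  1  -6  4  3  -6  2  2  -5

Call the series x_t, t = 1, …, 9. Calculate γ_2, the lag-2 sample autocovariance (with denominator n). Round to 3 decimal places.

Mean x̄ = (3 + 1 − 6 + 4 + 3 − 6 + 2 + 2 − 5)/9 = -0.2222
Σ_{t=1}^{7}(x_t−x̄)(x_{t+2}−x̄) = -72.7654
γ_2 = -72.7654 / 9 = -8.085

-8.085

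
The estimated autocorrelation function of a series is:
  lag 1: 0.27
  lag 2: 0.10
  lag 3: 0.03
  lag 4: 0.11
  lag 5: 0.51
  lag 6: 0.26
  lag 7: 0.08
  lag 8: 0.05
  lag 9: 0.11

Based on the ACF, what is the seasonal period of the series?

5

The largest autocorrelation is r_5 = 0.51; the remaining lags stay at or below 0.27. The elevated value at lag 1 (0.27), dropping to 0.10 at lag 2, reflects decaying short-term dependence rather than seasonality.
The dominant spike at lag 5 indicates a seasonal period of 5.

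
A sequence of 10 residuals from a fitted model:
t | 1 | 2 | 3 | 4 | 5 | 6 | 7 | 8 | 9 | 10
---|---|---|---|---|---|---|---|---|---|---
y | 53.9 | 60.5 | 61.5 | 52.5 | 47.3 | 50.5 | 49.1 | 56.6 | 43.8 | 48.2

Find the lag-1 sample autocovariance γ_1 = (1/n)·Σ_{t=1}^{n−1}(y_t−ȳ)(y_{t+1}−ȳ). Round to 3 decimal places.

8.839

Mean ȳ = (53.9 + 60.5 + 61.5 + 52.5 + 47.3 + 50.5 + 49.1 + 56.6 + 43.8 + 48.2)/10 = 52.3900
Σ_{t=1}^{9}(y_t−ȳ)(y_{t+1}−ȳ) = 88.3859
γ_1 = 88.3859 / 10 = 8.839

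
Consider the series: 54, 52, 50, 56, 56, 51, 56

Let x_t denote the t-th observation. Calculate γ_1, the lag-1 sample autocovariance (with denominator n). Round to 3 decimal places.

-1.475

Mean x̄ = (54 + 52 + 50 + 56 + 56 + 51 + 56)/7 = 53.5714
Σ_{t=1}^{6}(x_t−x̄)(x_{t+1}−x̄) = -10.3265
γ_1 = -10.3265 / 7 = -1.475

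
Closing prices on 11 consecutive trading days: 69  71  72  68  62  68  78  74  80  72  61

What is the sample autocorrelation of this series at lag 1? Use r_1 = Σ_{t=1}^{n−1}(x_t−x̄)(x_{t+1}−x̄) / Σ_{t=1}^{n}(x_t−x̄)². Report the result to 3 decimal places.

0.235

Mean x̄ = (69 + 71 + 72 + 68 + 62 + 68 + 78 + 74 + 80 + 72 + 61)/11 = 70.4545
Numerator Σ_{t=1}^{10}(x_t−x̄)(x_{t+1}−x̄) = 79.9752
Denominator Σ(x_t−x̄)² = 340.7273
r_1 = 79.9752 / 340.7273 = 0.235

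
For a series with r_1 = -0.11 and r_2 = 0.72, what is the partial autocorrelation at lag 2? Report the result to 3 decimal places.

φ_{22} = (r_2 − r_1²) / (1 − r_1²)
r_1² = (-0.11)² = 0.0121
Numerator = 0.72 − 0.0121 = 0.7079; denominator = 1 − 0.0121 = 0.9879
φ_{22} = 0.7079 / 0.9879 = 0.717

0.717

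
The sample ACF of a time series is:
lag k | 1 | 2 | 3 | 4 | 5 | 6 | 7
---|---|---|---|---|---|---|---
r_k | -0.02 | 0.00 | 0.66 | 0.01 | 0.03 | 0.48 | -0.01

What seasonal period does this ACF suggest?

3

The largest autocorrelation is r_3 = 0.66, with a weaker echo at lag 6 (0.48); the remaining lags stay at or below 0.03.
The dominant spike at lag 3 indicates a seasonal period of 3.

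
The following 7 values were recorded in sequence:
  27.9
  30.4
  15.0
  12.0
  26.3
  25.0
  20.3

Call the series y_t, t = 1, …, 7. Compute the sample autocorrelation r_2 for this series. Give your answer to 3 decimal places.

-0.662

Mean ȳ = (27.9 + 30.4 + 15.0 + 12.0 + 26.3 + 25.0 + 20.3)/7 = 22.4143
Σ(y_t−ȳ)(y_{t+2}−ȳ) = (-40.6727) + (-83.1655) + (-28.8098) + (-26.9284) + (-8.2155) = -187.7918
Denominator Σ(y_t−ȳ)² = 283.5486
r_2 = -187.7918 / 283.5486 = -0.662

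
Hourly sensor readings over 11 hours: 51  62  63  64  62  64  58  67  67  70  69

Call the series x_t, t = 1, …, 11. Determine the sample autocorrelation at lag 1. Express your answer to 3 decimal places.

0.233

Mean x̄ = (51 + 62 + 63 + 64 + 62 + 64 + 58 + 67 + 67 + 70 + 69)/11 = 63.3636
Numerator Σ_{t=1}^{10}(x_t−x̄)(x_{t+1}−x̄) = 67.2314
Denominator Σ(x_t−x̄)² = 288.5455
r_1 = 67.2314 / 288.5455 = 0.233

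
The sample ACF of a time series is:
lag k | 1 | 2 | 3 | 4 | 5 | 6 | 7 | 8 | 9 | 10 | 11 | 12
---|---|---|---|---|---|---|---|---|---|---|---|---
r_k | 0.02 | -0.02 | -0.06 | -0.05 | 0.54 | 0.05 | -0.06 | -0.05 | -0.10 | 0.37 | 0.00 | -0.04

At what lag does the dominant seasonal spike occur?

The largest autocorrelation is r_5 = 0.54, with a weaker echo at lag 10 (0.37); the remaining lags stay at or below 0.05.
The dominant spike at lag 5 indicates a seasonal period of 5.

5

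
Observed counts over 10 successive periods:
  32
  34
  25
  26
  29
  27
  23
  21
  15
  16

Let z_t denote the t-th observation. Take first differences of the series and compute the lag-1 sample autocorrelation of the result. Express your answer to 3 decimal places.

-0.352

First differences Δz: 2, -9, 1, 3, -2, -4, -2, -6, 1
Mean of differences = -1.7778
Numerator Σ(Δz_t−Δz̄)(Δz_{t+1}−Δz̄) = -44.9383
Denominator Σ(Δz_t−Δz̄)² = 127.5556
r_1(Δz) = -44.9383 / 127.5556 = -0.352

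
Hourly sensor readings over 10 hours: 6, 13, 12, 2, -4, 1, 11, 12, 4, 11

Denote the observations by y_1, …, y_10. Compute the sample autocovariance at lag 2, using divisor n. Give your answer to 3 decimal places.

Mean ȳ = (6 + 13 + 12 + 2 − 4 + 1 + 11 + 12 + 4 + 11)/10 = 6.8000
Σ_{t=1}^{8}(y_t−ȳ)(y_{t+2}−ȳ) = -127.6800
γ_2 = -127.6800 / 10 = -12.768

-12.768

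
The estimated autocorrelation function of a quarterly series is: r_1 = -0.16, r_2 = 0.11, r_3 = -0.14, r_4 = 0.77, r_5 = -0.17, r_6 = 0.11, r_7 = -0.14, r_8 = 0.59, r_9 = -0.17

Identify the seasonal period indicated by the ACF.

The largest autocorrelation is r_4 = 0.77, with a weaker echo at lag 8 (0.59); the remaining lags stay at or below 0.11.
The dominant spike at lag 4 indicates a seasonal period of 4.

4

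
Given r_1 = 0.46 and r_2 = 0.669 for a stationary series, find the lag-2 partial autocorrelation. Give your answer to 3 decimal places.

φ_{22} = (r_2 − r_1²) / (1 − r_1²)
r_1² = (0.46)² = 0.2116
Numerator = 0.669 − 0.2116 = 0.4574; denominator = 1 − 0.2116 = 0.7884
φ_{22} = 0.4574 / 0.7884 = 0.580

0.580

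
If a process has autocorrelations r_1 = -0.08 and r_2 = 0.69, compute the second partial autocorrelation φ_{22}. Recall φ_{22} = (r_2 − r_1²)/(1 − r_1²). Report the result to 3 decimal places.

φ_{22} = (r_2 − r_1²) / (1 − r_1²)
r_1² = (-0.08)² = 0.0064
Numerator = 0.69 − 0.0064 = 0.6836; denominator = 1 − 0.0064 = 0.9936
φ_{22} = 0.6836 / 0.9936 = 0.688

0.688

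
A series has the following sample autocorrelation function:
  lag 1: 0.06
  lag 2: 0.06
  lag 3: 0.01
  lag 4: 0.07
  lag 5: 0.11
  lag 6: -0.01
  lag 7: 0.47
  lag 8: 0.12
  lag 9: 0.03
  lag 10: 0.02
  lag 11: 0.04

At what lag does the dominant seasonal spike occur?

7

The largest autocorrelation is r_7 = 0.47; the remaining lags stay at or below 0.12.
The dominant spike at lag 7 indicates a seasonal period of 7.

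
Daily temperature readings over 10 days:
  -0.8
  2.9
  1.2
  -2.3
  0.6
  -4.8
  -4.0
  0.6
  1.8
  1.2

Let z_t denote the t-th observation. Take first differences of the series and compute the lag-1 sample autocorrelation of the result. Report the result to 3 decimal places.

-0.243

First differences Δz: 3.7, -1.7, -3.5, 2.9, -5.4, 0.8, 4.6, 1.2, -0.6
Mean of differences = 0.2222
Numerator Σ(Δz_t−Δz̄)(Δz_{t+1}−Δz̄) = -21.7949
Denominator Σ(Δz_t−Δz̄)² = 89.5556
r_1(Δz) = -21.7949 / 89.5556 = -0.243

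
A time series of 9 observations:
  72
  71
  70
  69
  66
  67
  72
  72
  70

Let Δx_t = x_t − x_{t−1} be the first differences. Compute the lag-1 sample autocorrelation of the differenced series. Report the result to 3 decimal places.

First differences Δx: -1, -1, -1, -3, 1, 5, 0, -2
Mean of differences = -0.2500
Numerator Σ(Δx_t−Δx̄)(Δx_{t+1}−Δx̄) = 7.1875
Denominator Σ(Δx_t−Δx̄)² = 41.5000
r_1(Δx) = 7.1875 / 41.5000 = 0.173

0.173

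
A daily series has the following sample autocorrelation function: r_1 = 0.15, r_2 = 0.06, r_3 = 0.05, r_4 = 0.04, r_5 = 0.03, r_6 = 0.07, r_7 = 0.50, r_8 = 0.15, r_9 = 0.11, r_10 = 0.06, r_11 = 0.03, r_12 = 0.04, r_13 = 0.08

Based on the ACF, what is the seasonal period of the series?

7

The largest autocorrelation is r_7 = 0.50; the remaining lags stay at or below 0.15.
The dominant spike at lag 7 indicates a seasonal period of 7.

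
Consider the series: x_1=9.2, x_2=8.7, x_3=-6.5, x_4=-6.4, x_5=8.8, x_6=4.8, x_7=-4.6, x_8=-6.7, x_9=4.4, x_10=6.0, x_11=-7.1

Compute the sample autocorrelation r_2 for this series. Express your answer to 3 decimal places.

Mean x̄ = (9.2 + 8.7 − 6.5 − 6.4 + 8.8 + 4.8 − 4.6 − 6.7 + 4.4 + 6.0 − 7.1)/11 = 0.9636
Numerator Σ_{t=1}^{9}(x_t−x̄)(x_{t+2}−x̄) = -363.6026
Denominator Σ(x_t−x̄)² = 505.6255
r_2 = -363.6026 / 505.6255 = -0.719

-0.719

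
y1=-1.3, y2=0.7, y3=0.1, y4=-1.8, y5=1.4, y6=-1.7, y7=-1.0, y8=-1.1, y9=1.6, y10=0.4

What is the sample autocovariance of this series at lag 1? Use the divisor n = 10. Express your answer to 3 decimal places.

Mean ȳ = (-1.3 + 0.7 + 0.1 − 1.8 + 1.4 − 1.7 − 1.0 − 1.1 + 1.6 + 0.4)/10 = -0.2700
Σ_{t=1}^{9}(y_t−ȳ)(y_{t+1}−ȳ) = -4.7989
γ_1 = -4.7989 / 10 = -0.480

-0.480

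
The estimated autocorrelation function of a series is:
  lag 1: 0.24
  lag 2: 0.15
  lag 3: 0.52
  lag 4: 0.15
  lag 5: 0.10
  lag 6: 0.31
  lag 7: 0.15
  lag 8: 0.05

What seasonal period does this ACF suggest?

3

The largest autocorrelation is r_3 = 0.52, with a weaker echo at lag 6 (0.31); the remaining lags stay at or below 0.24. The elevated value at lag 1 (0.24), dropping to 0.15 at lag 2, reflects decaying short-term dependence rather than seasonality.
The dominant spike at lag 3 indicates a seasonal period of 3.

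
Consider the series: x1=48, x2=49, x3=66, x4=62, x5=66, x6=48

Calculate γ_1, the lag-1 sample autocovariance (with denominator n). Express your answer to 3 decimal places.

2.708

Mean x̄ = (48 + 49 + 66 + 62 + 66 + 48)/6 = 56.5000
Σ_{t=1}^{5}(x_t−x̄)(x_{t+1}−x̄) = 16.2500
γ_1 = 16.2500 / 6 = 2.708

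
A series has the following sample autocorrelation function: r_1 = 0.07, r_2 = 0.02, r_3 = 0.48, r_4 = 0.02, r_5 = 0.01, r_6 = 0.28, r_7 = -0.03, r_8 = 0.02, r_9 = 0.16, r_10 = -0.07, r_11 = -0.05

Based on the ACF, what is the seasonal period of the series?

The largest autocorrelation is r_3 = 0.48, with weaker echoes at lags 6 (0.28) and 9 (0.16); the remaining lags stay at or below 0.07.
The dominant spike at lag 3 indicates a seasonal period of 3.

3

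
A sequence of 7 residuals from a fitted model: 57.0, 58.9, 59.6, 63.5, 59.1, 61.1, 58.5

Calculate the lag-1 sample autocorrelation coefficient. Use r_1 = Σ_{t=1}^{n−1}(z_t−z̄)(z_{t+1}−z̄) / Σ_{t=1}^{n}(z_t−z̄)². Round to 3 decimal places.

-0.108

Mean z̄ = (57.0 + 58.9 + 59.6 + 63.5 + 59.1 + 61.1 + 58.5)/7 = 59.6714
Deviations from mean: -2.6714, -0.7714, -0.0714, 3.8286, -0.5714, 1.4286, -1.1714
Σ(z_t−z̄)(z_{t+1}−z̄) = (2.0608) + (0.0551) + (-0.2735) + (-2.1878) + (-0.8163) + (-1.6735) = -2.8351
Denominator Σ(z_t−z̄)² = 26.1343
r_1 = -2.8351 / 26.1343 = -0.108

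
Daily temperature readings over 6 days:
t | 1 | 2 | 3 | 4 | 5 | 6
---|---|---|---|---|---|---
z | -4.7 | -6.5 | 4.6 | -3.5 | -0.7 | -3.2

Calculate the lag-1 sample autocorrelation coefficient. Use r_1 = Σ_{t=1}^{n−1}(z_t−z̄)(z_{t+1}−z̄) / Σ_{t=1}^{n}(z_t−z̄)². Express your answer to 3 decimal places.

Mean z̄ = (-4.7 − 6.5 + 4.6 − 3.5 − 0.7 − 3.2)/6 = -2.3333
Deviations from mean: -2.3667, -4.1667, 6.9333, -1.1667, 1.6333, -0.8667
Σ(z_t−z̄)(z_{t+1}−z̄) = (9.8611) + (-28.8889) + (-8.0889) + (-1.9056) + (-1.4156) = -30.4378
Denominator Σ(z_t−z̄)² = 75.8133
r_1 = -30.4378 / 75.8133 = -0.401

-0.401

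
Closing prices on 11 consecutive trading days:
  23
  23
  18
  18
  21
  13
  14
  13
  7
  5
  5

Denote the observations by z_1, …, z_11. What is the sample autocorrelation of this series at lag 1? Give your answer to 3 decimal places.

0.666

Mean z̄ = (23 + 23 + 18 + 18 + 21 + 13 + 14 + 13 + 7 + 5 + 5)/11 = 14.5455
Numerator Σ_{t=1}^{10}(z_t−z̄)(z_{t+1}−z̄) = 301.4298
Denominator Σ(z_t−z̄)² = 452.7273
r_1 = 301.4298 / 452.7273 = 0.666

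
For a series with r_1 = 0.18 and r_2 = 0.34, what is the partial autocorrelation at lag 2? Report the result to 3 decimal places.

0.318

φ_{22} = (r_2 − r_1²) / (1 − r_1²)
r_1² = (0.18)² = 0.0324
Numerator = 0.34 − 0.0324 = 0.3076; denominator = 1 − 0.0324 = 0.9676
φ_{22} = 0.3076 / 0.9676 = 0.318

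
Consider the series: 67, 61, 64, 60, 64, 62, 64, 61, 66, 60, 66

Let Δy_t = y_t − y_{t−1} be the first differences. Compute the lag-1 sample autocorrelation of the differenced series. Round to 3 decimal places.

First differences Δy: -6, 3, -4, 4, -2, 2, -3, 5, -6, 6
Mean of differences = -0.1000
Numerator Σ(Δy_t−Δȳ)(Δy_{t+1}−Δȳ) = -145.1100
Denominator Σ(Δy_t−Δȳ)² = 190.9000
r_1(Δy) = -145.1100 / 190.9000 = -0.760

-0.760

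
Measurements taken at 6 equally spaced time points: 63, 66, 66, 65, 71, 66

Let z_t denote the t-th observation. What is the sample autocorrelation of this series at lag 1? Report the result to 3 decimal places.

Mean z̄ = (63 + 66 + 66 + 65 + 71 + 66)/6 = 66.1667
Deviations from mean: -3.1667, -0.1667, -0.1667, -1.1667, 4.8333, -0.1667
Numerator Σ_{t=1}^{5}(z_t−z̄)(z_{t+1}−z̄) = -5.6944
Denominator Σ(z_t−z̄)² = 34.8333
r_1 = -5.6944 / 34.8333 = -0.163

-0.163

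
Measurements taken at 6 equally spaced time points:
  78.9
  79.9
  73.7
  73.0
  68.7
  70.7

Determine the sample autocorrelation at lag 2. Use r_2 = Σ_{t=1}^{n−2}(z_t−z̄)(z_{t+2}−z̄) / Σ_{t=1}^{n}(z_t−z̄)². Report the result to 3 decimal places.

Mean z̄ = (78.9 + 79.9 + 73.7 + 73.0 + 68.7 + 70.7)/6 = 74.1500
Deviations from mean: 4.7500, 5.7500, -0.4500, -1.1500, -5.4500, -3.4500
Σ(z_t−z̄)(z_{t+2}−z̄) = (-2.1375) + (-6.6125) + (2.4525) + (3.9675) = -2.3300
Denominator Σ(z_t−z̄)² = 98.7550
r_2 = -2.3300 / 98.7550 = -0.024

-0.024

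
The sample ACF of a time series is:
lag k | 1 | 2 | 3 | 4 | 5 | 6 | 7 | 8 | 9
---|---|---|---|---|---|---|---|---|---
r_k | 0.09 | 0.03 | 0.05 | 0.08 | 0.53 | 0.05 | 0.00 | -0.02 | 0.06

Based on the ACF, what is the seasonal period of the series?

5

The largest autocorrelation is r_5 = 0.53; the remaining lags stay at or below 0.09.
The dominant spike at lag 5 indicates a seasonal period of 5.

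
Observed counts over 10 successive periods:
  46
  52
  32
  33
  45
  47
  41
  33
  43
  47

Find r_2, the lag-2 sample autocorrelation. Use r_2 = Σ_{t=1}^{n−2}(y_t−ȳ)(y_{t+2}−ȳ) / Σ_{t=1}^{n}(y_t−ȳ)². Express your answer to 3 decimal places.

-0.686

Mean ȳ = (46 + 52 + 32 + 33 + 45 + 47 + 41 + 33 + 43 + 47)/10 = 41.9000
Numerator Σ_{t=1}^{8}(y_t−ȳ)(y_{t+2}−ȳ) = -301.1200
Denominator Σ(y_t−ȳ)² = 438.9000
r_2 = -301.1200 / 438.9000 = -0.686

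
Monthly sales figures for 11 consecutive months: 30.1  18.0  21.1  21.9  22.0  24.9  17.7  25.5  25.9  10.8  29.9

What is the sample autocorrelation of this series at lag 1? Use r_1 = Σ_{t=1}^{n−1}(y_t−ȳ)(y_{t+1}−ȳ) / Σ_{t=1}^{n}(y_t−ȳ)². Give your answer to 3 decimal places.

-0.528

Mean ȳ = (30.1 + 18.0 + 21.1 + 21.9 + 22.0 + 24.9 + 17.7 + 25.5 + 25.9 + 10.8 + 29.9)/11 = 22.5273
Numerator Σ_{t=1}^{10}(y_t−ȳ)(y_{t+1}−ȳ) = -169.6398
Denominator Σ(y_t−ȳ)² = 321.5818
r_1 = -169.6398 / 321.5818 = -0.528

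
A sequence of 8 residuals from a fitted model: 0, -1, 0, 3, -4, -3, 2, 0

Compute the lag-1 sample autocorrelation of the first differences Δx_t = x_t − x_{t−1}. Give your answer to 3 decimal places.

First differences Δx: -1, 1, 3, -7, 1, 5, -2
Mean of differences = 0.0000
Numerator Σ(Δx_t−Δx̄)(Δx_{t+1}−Δx̄) = -31.0000
Denominator Σ(Δx_t−Δx̄)² = 90.0000
r_1(Δx) = -31.0000 / 90.0000 = -0.344

-0.344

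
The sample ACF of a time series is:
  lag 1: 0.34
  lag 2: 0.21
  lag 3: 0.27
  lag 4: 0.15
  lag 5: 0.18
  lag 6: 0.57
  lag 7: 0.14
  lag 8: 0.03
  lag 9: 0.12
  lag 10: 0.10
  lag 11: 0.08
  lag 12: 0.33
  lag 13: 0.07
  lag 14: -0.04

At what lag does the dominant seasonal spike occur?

6

The largest autocorrelation is r_6 = 0.57; the remaining lags stay at or below 0.34. The elevated value at lag 1 (0.34), dropping to 0.21 at lag 2, reflects decaying short-term dependence rather than seasonality.
The dominant spike at lag 6 indicates a seasonal period of 6.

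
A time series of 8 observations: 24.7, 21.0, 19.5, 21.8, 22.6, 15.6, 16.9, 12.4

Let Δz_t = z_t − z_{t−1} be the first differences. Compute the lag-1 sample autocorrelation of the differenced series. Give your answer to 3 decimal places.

First differences Δz: -3.7, -1.5, 2.3, 0.8, -7.0, 1.3, -4.5
Mean of differences = -1.7571
Numerator Σ(Δz_t−Δz̄)(Δz_{t+1}−Δz̄) = -26.9018
Denominator Σ(Δz_t−Δz̄)² = 71.1971
r_1(Δz) = -26.9018 / 71.1971 = -0.378

-0.378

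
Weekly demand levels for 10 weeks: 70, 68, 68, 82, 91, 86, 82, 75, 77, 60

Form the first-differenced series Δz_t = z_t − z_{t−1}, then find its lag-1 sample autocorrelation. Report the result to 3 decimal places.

0.137

First differences Δz: -2, 0, 14, 9, -5, -4, -7, 2, -17
Mean of differences = -1.1111
Numerator Σ(Δz_t−Δz̄)(Δz_{t+1}−Δz̄) = 89.7654
Denominator Σ(Δz_t−Δz̄)² = 652.8889
r_1(Δz) = 89.7654 / 652.8889 = 0.137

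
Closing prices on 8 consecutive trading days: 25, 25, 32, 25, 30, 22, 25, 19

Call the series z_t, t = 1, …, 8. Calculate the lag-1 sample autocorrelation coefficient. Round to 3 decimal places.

Mean z̄ = (25 + 25 + 32 + 25 + 30 + 22 + 25 + 19)/8 = 25.3750
Deviations from mean: -0.3750, -0.3750, 6.6250, -0.3750, 4.6250, -3.3750, -0.3750, -6.3750
Σ(z_t−z̄)(z_{t+1}−z̄) = (0.1406) + (-2.4844) + (-2.4844) + (-1.7344) + (-15.6094) + (1.2656) + (2.3906) = -18.5156
Denominator Σ(z_t−z̄)² = 117.8750
r_1 = -18.5156 / 117.8750 = -0.157

-0.157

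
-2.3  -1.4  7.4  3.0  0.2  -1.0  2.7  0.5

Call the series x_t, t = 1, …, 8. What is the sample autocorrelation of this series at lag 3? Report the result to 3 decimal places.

Mean x̄ = (-2.3 − 1.4 + 7.4 + 3.0 + 0.2 − 1.0 + 2.7 + 0.5)/8 = 1.1375
Σ(x_t−x̄)(x_{t+3}−x̄) = (-6.4023) + (2.3789) + (-13.3861) + (2.9102) + (0.5977) = -13.9017
Denominator Σ(x_t−x̄)² = 69.2388
r_3 = -13.9017 / 69.2388 = -0.201

-0.201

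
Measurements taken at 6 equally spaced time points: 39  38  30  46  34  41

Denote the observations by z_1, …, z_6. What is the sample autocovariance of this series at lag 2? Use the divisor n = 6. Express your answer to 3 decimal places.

8.000

Mean z̄ = (39 + 38 + 30 + 46 + 34 + 41)/6 = 38.0000
Σ_{t=1}^{4}(z_t−z̄)(z_{t+2}−z̄) = 48.0000
γ_2 = 48.0000 / 6 = 8.000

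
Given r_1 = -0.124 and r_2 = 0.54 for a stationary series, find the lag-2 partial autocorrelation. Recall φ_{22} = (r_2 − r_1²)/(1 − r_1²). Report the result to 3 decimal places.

0.533

φ_{22} = (r_2 − r_1²) / (1 − r_1²)
r_1² = (-0.124)² = 0.015376
Numerator = 0.54 − 0.0154 = 0.5246; denominator = 1 − 0.0154 = 0.9846
φ_{22} = 0.5246 / 0.9846 = 0.533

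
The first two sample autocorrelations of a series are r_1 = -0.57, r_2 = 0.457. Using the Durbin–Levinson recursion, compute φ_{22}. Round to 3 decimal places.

φ_{22} = (r_2 − r_1²) / (1 − r_1²)
r_1² = (-0.57)² = 0.3249
Numerator = 0.457 − 0.3249 = 0.1321; denominator = 1 − 0.3249 = 0.6751
φ_{22} = 0.1321 / 0.6751 = 0.196

0.196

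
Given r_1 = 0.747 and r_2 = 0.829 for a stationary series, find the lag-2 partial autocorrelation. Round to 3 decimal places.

φ_{22} = (r_2 − r_1²) / (1 − r_1²)
r_1² = (0.747)² = 0.558009
Numerator = 0.829 − 0.5580 = 0.2710; denominator = 1 − 0.5580 = 0.4420
φ_{22} = 0.2710 / 0.4420 = 0.613

0.613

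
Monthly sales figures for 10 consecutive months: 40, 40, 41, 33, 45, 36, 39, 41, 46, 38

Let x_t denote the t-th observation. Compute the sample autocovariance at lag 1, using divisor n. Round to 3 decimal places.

-6.491

Mean x̄ = (40 + 40 + 41 + 33 + 45 + 36 + 39 + 41 + 46 + 38)/10 = 39.9000
Σ_{t=1}^{9}(x_t−x̄)(x_{t+1}−x̄) = -64.9100
γ_1 = -64.9100 / 10 = -6.491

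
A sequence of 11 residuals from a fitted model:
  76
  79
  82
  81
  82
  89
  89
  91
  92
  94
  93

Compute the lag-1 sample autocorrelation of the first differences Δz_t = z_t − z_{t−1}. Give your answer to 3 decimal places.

-0.287

First differences Δz: 3, 3, -1, 1, 7, 0, 2, 1, 2, -1
Mean of differences = 1.7000
Numerator Σ(Δz_t−Δz̄)(Δz_{t+1}−Δz̄) = -14.3900
Denominator Σ(Δz_t−Δz̄)² = 50.1000
r_1(Δz) = -14.3900 / 50.1000 = -0.287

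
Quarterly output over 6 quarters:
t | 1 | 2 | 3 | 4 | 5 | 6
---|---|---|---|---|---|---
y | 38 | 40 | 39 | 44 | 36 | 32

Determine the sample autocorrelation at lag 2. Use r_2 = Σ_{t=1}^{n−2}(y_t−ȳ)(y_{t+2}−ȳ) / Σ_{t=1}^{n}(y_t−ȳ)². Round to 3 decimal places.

-0.337

Mean ȳ = (38 + 40 + 39 + 44 + 36 + 32)/6 = 38.1667
Deviations from mean: -0.1667, 1.8333, 0.8333, 5.8333, -2.1667, -6.1667
Σ(y_t−ȳ)(y_{t+2}−ȳ) = (-0.1389) + (10.6944) + (-1.8056) + (-35.9722) = -27.2222
Denominator Σ(y_t−ȳ)² = 80.8333
r_2 = -27.2222 / 80.8333 = -0.337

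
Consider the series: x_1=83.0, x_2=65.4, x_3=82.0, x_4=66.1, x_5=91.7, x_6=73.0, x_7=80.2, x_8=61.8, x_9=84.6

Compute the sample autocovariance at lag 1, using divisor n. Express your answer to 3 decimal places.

Mean x̄ = (83.0 + 65.4 + 82.0 + 66.1 + 91.7 + 73.0 + 80.2 + 61.8 + 84.6)/9 = 76.4222
Σ_{t=1}^{8}(x_t−x̄)(x_{t+1}−x̄) = -589.2860
γ_1 = -589.2860 / 9 = -65.476

-65.476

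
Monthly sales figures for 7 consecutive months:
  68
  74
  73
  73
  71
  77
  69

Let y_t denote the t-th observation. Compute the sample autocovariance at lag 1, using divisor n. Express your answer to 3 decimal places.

Mean ȳ = (68 + 74 + 73 + 73 + 71 + 77 + 69)/7 = 72.1429
Deviations: -4.1429, 1.8571, 0.8571, 0.8571, -1.1429, 4.8571, -3.1429
Σ_{t=1}^{6}(y_t−ȳ)(y_{t+1}−ȳ) = -27.1633
γ_1 = -27.1633 / 7 = -3.880

-3.880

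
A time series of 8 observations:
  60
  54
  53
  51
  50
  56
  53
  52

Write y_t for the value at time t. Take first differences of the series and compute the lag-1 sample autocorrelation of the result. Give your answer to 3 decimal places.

First differences Δy: -6, -1, -2, -1, 6, -3, -1
Mean of differences = -1.1429
Numerator Σ(Δy_t−Δȳ)(Δy_{t+1}−Δȳ) = -13.4490
Denominator Σ(Δy_t−Δȳ)² = 78.8571
r_1(Δy) = -13.4490 / 78.8571 = -0.171

-0.171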